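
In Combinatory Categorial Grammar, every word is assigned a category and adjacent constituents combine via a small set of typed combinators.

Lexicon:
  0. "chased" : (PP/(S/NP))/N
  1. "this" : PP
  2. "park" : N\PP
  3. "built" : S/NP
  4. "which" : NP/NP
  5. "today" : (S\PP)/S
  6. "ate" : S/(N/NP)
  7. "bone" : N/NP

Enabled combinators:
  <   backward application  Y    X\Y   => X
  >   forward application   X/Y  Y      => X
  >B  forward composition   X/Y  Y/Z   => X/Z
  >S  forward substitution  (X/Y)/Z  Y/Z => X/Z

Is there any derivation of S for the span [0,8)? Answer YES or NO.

[0,8] S   <
  [0,5] PP   >
    [0,3] PP/(S/NP)   >
      [0,1] "chased" : (PP/(S/NP))/N
      [1,3] N   <
        [1,2] "this" : PP
        [2,3] "park" : N\PP
    [3,5] S/NP   >B
      [3,4] "built" : S/NP
      [4,5] "which" : NP/NP
  [5,8] S\PP   >
    [5,6] "today" : (S\PP)/S
    [6,8] S   >
      [6,7] "ate" : S/(N/NP)
      [7,8] "bone" : N/NP

YES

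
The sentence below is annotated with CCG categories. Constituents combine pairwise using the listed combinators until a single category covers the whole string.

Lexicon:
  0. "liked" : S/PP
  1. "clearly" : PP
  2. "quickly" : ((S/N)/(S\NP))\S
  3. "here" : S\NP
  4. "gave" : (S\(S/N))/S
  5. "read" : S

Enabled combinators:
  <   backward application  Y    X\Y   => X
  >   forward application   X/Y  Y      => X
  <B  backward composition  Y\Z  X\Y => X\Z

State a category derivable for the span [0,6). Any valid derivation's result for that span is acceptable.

S

[0,6] S   <
  [0,4] S/N   >
    [0,3] (S/N)/(S\NP)   <
      [0,2] S   >
        [0,1] "liked" : S/PP
        [1,2] "clearly" : PP
      [2,3] "quickly" : ((S/N)/(S\NP))\S
    [3,4] "here" : S\NP
  [4,6] S\(S/N)   >
    [4,5] "gave" : (S\(S/N))/S
    [5,6] "read" : S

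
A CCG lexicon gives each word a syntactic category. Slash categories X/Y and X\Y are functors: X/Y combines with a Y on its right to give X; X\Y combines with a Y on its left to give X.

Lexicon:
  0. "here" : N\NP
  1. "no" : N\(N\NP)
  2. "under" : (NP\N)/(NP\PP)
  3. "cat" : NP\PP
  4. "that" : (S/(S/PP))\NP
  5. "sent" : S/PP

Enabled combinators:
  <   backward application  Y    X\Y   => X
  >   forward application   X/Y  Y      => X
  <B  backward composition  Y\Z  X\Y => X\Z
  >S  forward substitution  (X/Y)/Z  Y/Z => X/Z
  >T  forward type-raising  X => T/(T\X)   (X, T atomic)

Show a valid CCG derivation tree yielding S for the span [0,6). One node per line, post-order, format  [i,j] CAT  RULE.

[0,6] S   >
  [0,5] S/(S/PP)   <
    [0,4] NP   <
      [0,2] N   <
        [0,1] "here" : N\NP
        [1,2] "no" : N\(N\NP)
      [2,4] NP\N   >
        [2,3] "under" : (NP\N)/(NP\PP)
        [3,4] "cat" : NP\PP
    [4,5] "that" : (S/(S/PP))\NP
  [5,6] "sent" : S/PP

[0,1] N\NP  lex  "here"
[1,2] N\(N\NP)  lex  "no"
[0,2] N  <  k=1
[2,3] (NP\N)/(NP\PP)  lex  "under"
[3,4] NP\PP  lex  "cat"
[2,4] NP\N  >  k=3
[0,4] NP  <  k=2
[4,5] (S/(S/PP))\NP  lex  "that"
[0,5] S/(S/PP)  <  k=4
[5,6] S/PP  lex  "sent"
[0,6] S  >  k=5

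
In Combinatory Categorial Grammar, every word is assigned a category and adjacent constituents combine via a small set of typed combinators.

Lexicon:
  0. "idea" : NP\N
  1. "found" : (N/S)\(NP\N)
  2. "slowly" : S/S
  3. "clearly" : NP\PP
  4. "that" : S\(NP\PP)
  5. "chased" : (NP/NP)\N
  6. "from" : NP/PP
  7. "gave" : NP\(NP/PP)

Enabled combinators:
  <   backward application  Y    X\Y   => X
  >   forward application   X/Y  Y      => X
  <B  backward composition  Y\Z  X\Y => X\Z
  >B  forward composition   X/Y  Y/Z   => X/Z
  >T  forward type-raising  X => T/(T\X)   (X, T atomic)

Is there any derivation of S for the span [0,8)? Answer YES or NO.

NP\N (N/S)\(NP\N) S/S NP\PP S\(NP\PP) (NP/NP)\N NP/PP NP\(NP/PP)
CKY chart[0,8] = {N/(N\NP), NP, NP/(NP\NP), PP/(PP\NP), S/(S\NP)}; S ∉ chart

NO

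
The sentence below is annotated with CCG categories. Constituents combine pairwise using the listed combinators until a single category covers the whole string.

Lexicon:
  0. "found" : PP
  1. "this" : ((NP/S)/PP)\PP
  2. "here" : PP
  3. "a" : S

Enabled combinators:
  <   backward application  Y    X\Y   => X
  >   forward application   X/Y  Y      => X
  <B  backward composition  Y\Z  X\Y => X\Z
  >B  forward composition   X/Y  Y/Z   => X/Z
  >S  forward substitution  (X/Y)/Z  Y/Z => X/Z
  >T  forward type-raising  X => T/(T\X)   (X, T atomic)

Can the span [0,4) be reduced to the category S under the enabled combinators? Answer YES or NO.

PP ((NP/S)/PP)\PP PP S
CKY chart[0,4] = {N/(N\NP), NP, NP/(NP\NP), NP/(S\S), PP/(PP\NP), S/(S\NP)}; S ∉ chart

NO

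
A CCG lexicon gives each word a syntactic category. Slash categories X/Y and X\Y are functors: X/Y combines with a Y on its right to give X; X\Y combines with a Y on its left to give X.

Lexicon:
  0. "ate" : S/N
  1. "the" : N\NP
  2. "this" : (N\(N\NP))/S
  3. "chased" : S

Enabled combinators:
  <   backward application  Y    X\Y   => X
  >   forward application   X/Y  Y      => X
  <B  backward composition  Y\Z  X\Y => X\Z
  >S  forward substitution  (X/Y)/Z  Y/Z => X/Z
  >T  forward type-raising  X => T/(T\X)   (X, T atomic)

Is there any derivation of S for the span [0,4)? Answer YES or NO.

[0,4] S   >
  [0,1] "ate" : S/N
  [1,4] N   <
    [1,2] "the" : N\NP
    [2,4] N\(N\NP)   >
      [2,3] "this" : (N\(N\NP))/S
      [3,4] "chased" : S

YES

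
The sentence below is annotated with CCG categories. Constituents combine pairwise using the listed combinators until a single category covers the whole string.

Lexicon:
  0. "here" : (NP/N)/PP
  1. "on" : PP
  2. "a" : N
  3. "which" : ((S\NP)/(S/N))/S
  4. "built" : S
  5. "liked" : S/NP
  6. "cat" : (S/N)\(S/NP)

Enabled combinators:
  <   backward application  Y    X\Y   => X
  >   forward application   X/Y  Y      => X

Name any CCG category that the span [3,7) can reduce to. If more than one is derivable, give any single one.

S\NP

[0,7] S   <
  [0,3] NP   >
    [0,2] NP/N   >
      [0,1] "here" : (NP/N)/PP
      [1,2] "on" : PP
    [2,3] "a" : N
  [3,7] S\NP   >
    [3,5] (S\NP)/(S/N)   >
      [3,4] "which" : ((S\NP)/(S/N))/S
      [4,5] "built" : S
    [5,7] S/N   <
      [5,6] "liked" : S/NP
      [6,7] "cat" : (S/N)\(S/NP)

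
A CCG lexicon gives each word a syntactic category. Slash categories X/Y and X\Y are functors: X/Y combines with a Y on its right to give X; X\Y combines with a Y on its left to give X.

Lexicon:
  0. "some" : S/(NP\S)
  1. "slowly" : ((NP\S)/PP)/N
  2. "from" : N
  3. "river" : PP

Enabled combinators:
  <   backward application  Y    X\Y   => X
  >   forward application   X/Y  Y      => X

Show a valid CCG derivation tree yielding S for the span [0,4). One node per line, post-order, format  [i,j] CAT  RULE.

[0,4] S   >
  [0,1] "some" : S/(NP\S)
  [1,4] NP\S   >
    [1,3] (NP\S)/PP   >
      [1,2] "slowly" : ((NP\S)/PP)/N
      [2,3] "from" : N
    [3,4] "river" : PP

[0,1] S/(NP\S)  lex  "some"
[1,2] ((NP\S)/PP)/N  lex  "slowly"
[2,3] N  lex  "from"
[1,3] (NP\S)/PP  >  k=2
[3,4] PP  lex  "river"
[1,4] NP\S  >  k=3
[0,4] S  >  k=1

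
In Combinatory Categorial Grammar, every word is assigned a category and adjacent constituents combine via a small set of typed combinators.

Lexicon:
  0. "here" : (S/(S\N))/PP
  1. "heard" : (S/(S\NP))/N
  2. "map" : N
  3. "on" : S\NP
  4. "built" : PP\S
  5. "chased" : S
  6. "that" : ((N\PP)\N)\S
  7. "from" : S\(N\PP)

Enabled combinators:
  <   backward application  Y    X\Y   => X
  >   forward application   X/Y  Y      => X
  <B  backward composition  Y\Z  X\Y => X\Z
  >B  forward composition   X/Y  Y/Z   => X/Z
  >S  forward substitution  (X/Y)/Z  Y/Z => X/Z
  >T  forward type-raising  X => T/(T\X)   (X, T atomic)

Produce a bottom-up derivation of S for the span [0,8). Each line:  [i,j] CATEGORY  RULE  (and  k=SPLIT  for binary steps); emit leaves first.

[0,1] (S/(S\N))/PP  lex  "here"
[1,2] (S/(S\NP))/N  lex  "heard"
[2,3] N  lex  "map"
[1,3] S/(S\NP)  >  k=2
[3,4] S\NP  lex  "on"
[1,4] S  >  k=3
[4,5] PP\S  lex  "built"
[1,5] PP  <  k=4
[0,5] S/(S\N)  >  k=1
[5,6] S  lex  "chased"
[6,7] ((N\PP)\N)\S  lex  "that"
[5,7] (N\PP)\N  <  k=6
[7,8] S\(N\PP)  lex  "from"
[5,8] S\N  <B  k=7
[0,8] S  >  k=5

[0,8] S   >
  [0,5] S/(S\N)   >
    [0,1] "here" : (S/(S\N))/PP
    [1,5] PP   <
      [1,4] S   >
        [1,3] S/(S\NP)   >
          [1,2] "heard" : (S/(S\NP))/N
          [2,3] "map" : N
        [3,4] "on" : S\NP
      [4,5] "built" : PP\S
  [5,8] S\N   <B
    [5,7] (N\PP)\N   <
      [5,6] "chased" : S
      [6,7] "that" : ((N\PP)\N)\S
    [7,8] "from" : S\(N\PP)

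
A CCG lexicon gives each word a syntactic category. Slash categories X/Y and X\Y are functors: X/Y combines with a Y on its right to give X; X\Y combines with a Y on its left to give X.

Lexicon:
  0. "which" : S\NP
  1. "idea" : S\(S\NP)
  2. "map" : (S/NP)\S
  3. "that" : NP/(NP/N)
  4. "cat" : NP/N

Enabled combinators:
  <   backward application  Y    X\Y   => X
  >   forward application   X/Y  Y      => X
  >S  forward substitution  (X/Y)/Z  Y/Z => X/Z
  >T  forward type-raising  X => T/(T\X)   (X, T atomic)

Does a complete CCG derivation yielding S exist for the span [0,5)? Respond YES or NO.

YES

[0,5] S   >
  [0,3] S/NP   <
    [0,2] S   <
      [0,1] "which" : S\NP
      [1,2] "idea" : S\(S\NP)
    [2,3] "map" : (S/NP)\S
  [3,5] NP   >
    [3,4] "that" : NP/(NP/N)
    [4,5] "cat" : NP/N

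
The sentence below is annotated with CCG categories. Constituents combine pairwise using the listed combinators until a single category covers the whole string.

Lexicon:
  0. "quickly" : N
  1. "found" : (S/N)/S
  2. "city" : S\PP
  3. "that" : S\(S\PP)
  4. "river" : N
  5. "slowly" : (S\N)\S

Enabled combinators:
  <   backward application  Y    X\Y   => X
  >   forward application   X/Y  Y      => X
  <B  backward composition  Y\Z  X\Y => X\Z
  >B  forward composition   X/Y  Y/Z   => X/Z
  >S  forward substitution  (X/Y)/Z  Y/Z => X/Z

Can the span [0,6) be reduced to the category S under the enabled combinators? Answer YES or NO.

YES

[0,6] S   <
  [0,1] "quickly" : N
  [1,6] S\N   <
    [1,5] S   >
      [1,4] S/N   >
        [1,2] "found" : (S/N)/S
        [2,4] S   <
          [2,3] "city" : S\PP
          [3,4] "that" : S\(S\PP)
      [4,5] "river" : N
    [5,6] "slowly" : (S\N)\S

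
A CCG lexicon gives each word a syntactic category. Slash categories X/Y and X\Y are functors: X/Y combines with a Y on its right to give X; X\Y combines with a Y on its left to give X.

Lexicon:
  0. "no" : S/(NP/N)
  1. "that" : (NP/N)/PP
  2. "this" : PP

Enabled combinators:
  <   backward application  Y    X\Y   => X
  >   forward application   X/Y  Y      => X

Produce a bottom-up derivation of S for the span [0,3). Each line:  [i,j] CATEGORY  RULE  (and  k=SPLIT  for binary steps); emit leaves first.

[0,3] S   >
  [0,1] "no" : S/(NP/N)
  [1,3] NP/N   >
    [1,2] "that" : (NP/N)/PP
    [2,3] "this" : PP

[0,1] S/(NP/N)  lex  "no"
[1,2] (NP/N)/PP  lex  "that"
[2,3] PP  lex  "this"
[1,3] NP/N  >  k=2
[0,3] S  >  k=1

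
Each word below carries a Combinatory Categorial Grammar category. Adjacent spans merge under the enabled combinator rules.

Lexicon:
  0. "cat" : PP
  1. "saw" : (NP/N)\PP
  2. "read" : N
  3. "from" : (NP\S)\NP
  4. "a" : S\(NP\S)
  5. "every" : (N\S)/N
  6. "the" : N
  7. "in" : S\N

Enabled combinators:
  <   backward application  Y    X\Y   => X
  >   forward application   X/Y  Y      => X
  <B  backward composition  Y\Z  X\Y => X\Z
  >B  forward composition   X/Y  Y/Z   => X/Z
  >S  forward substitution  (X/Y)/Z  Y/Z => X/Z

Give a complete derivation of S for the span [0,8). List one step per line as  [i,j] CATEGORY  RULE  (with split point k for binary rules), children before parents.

[0,1] PP  lex  "cat"
[1,2] (NP/N)\PP  lex  "saw"
[0,2] NP/N  <  k=1
[2,3] N  lex  "read"
[0,3] NP  >  k=2
[3,4] (NP\S)\NP  lex  "from"
[4,5] S\(NP\S)  lex  "a"
[3,5] S\NP  <B  k=4
[5,6] (N\S)/N  lex  "every"
[6,7] N  lex  "the"
[5,7] N\S  >  k=6
[3,7] N\NP  <B  k=5
[0,7] N  <  k=3
[7,8] S\N  lex  "in"
[0,8] S  <  k=7

[0,8] S   <
  [0,7] N   <
    [0,3] NP   >
      [0,2] NP/N   <
        [0,1] "cat" : PP
        [1,2] "saw" : (NP/N)\PP
      [2,3] "read" : N
    [3,7] N\NP   <B
      [3,5] S\NP   <B
        [3,4] "from" : (NP\S)\NP
        [4,5] "a" : S\(NP\S)
      [5,7] N\S   >
        [5,6] "every" : (N\S)/N
        [6,7] "the" : N
  [7,8] "in" : S\N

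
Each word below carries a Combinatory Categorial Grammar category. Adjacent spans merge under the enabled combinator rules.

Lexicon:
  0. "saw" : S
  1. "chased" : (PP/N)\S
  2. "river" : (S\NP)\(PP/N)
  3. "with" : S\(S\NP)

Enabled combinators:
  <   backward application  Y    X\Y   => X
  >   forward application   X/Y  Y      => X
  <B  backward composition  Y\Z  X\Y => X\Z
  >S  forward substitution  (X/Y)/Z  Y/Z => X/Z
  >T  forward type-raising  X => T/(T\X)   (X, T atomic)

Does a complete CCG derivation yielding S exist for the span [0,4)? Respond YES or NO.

[0,4] S   <
  [0,3] S\NP   <
    [0,2] PP/N   <
      [0,1] "saw" : S
      [1,2] "chased" : (PP/N)\S
    [2,3] "river" : (S\NP)\(PP/N)
  [3,4] "with" : S\(S\NP)

YES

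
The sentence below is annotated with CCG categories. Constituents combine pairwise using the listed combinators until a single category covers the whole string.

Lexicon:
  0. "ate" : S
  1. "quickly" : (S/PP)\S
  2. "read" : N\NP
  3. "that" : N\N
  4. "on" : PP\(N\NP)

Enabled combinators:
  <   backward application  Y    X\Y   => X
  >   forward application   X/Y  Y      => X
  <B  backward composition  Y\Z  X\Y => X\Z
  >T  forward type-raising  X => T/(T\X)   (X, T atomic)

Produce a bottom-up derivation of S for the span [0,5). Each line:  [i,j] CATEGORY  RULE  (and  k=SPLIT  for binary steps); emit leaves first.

[0,1] S  lex  "ate"
[1,2] (S/PP)\S  lex  "quickly"
[0,2] S/PP  <  k=1
[2,3] N\NP  lex  "read"
[3,4] N\N  lex  "that"
[2,4] N\NP  <B  k=3
[4,5] PP\(N\NP)  lex  "on"
[2,5] PP  <  k=4
[0,5] S  >  k=2

[0,5] S   >
  [0,2] S/PP   <
    [0,1] "ate" : S
    [1,2] "quickly" : (S/PP)\S
  [2,5] PP   <
    [2,4] N\NP   <B
      [2,3] "read" : N\NP
      [3,4] "that" : N\N
    [4,5] "on" : PP\(N\NP)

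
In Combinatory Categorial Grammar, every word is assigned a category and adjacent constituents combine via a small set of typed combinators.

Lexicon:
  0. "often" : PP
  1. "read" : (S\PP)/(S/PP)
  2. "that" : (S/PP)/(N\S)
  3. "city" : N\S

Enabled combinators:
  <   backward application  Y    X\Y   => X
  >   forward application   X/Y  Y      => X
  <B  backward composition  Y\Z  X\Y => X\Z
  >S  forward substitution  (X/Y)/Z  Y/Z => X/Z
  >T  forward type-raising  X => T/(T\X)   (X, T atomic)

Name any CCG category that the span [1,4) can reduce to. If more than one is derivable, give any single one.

[0,4] S   >
  [0,1] S/(S\PP)   >T
    [0,1] "often" : PP
  [1,4] S\PP   >
    [1,2] "read" : (S\PP)/(S/PP)
    [2,4] S/PP   >
      [2,3] "that" : (S/PP)/(N\S)
      [3,4] "city" : N\S

S\PP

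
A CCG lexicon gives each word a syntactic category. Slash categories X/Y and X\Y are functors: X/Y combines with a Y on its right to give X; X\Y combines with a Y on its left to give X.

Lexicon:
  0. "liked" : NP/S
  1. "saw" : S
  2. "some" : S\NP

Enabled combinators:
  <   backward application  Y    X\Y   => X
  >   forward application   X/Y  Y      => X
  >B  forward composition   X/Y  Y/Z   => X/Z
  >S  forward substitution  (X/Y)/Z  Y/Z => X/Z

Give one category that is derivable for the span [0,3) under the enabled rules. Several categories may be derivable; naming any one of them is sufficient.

[0,3] S   <
  [0,2] NP   >
    [0,1] "liked" : NP/S
    [1,2] "saw" : S
  [2,3] "some" : S\NP

S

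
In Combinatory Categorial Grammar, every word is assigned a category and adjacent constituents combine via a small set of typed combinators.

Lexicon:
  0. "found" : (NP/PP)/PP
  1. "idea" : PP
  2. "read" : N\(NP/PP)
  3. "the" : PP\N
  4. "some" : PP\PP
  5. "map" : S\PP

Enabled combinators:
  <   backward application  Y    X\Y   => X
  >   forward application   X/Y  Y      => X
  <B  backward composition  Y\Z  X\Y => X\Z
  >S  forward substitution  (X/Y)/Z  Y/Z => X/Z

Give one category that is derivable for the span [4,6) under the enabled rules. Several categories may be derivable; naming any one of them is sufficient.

[0,6] S   <
  [0,3] N   <
    [0,2] NP/PP   >
      [0,1] "found" : (NP/PP)/PP
      [1,2] "idea" : PP
    [2,3] "read" : N\(NP/PP)
  [3,6] S\N   <B
    [3,4] "the" : PP\N
    [4,6] S\PP   <B
      [4,5] "some" : PP\PP
      [5,6] "map" : S\PP

S\PP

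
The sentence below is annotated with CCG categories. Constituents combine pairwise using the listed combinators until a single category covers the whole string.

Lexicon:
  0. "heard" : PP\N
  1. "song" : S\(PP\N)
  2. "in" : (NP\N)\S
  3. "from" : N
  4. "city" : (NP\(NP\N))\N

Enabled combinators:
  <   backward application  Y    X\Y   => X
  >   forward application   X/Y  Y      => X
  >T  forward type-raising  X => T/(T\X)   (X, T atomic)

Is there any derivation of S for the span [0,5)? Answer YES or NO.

PP\N S\(PP\N) (NP\N)\S N (NP\(NP\N))\N
CKY chart[0,5] = {N/(N\NP), NP, NP/(NP\NP), PP/(PP\NP), S/(S\NP)}; S ∉ chart

NO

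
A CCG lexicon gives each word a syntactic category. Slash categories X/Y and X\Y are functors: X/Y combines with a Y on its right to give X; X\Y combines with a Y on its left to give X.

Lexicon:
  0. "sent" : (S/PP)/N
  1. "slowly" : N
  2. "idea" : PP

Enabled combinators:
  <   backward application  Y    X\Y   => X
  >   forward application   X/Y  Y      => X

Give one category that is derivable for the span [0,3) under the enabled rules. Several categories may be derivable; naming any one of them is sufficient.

S

[0,3] S   >
  [0,2] S/PP   >
    [0,1] "sent" : (S/PP)/N
    [1,2] "slowly" : N
  [2,3] "idea" : PP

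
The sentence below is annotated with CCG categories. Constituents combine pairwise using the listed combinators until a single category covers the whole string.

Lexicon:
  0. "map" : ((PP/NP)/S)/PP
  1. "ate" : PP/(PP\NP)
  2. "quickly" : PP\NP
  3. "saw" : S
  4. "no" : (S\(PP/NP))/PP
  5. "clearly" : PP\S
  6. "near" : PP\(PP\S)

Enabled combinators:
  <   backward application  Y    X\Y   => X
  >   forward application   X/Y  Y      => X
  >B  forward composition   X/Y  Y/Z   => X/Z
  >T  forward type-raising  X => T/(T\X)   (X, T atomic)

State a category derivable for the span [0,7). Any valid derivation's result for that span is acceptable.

[0,7] S   <
  [0,4] PP/NP   >
    [0,3] (PP/NP)/S   >
      [0,1] "map" : ((PP/NP)/S)/PP
      [1,3] PP   >
        [1,2] "ate" : PP/(PP\NP)
        [2,3] "quickly" : PP\NP
    [3,4] "saw" : S
  [4,7] S\(PP/NP)   >
    [4,5] "no" : (S\(PP/NP))/PP
    [5,7] PP   <
      [5,6] "clearly" : PP\S
      [6,7] "near" : PP\(PP\S)

S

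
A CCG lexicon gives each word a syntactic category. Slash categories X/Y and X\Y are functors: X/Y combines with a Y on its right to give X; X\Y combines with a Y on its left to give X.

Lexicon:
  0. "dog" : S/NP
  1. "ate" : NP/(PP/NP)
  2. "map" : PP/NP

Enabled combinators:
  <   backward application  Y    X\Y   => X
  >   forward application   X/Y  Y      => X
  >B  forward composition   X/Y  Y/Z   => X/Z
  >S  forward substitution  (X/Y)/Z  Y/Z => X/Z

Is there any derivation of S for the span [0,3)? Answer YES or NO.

[0,3] S   >
  [0,1] "dog" : S/NP
  [1,3] NP   >
    [1,2] "ate" : NP/(PP/NP)
    [2,3] "map" : PP/NP

YES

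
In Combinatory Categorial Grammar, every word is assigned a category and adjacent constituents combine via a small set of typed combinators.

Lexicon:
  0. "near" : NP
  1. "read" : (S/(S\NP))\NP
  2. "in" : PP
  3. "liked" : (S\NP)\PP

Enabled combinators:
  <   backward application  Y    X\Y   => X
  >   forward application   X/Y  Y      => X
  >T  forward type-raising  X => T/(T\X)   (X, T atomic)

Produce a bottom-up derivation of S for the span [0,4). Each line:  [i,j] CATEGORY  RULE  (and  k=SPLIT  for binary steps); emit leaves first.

[0,1] NP  lex  "near"
[1,2] (S/(S\NP))\NP  lex  "read"
[0,2] S/(S\NP)  <  k=1
[2,3] PP  lex  "in"
[3,4] (S\NP)\PP  lex  "liked"
[2,4] S\NP  <  k=3
[0,4] S  >  k=2

[0,4] S   >
  [0,2] S/(S\NP)   <
    [0,1] "near" : NP
    [1,2] "read" : (S/(S\NP))\NP
  [2,4] S\NP   <
    [2,3] "in" : PP
    [3,4] "liked" : (S\NP)\PP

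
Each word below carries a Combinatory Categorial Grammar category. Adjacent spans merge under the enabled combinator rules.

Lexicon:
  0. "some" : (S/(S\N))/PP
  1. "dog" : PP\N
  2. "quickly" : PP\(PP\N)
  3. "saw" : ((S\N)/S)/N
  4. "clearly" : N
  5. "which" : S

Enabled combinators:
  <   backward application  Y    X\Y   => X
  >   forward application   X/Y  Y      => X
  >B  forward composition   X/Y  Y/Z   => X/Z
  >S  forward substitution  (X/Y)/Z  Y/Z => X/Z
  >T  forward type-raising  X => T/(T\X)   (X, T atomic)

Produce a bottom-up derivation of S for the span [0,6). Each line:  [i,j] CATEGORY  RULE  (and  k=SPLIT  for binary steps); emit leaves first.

[0,1] (S/(S\N))/PP  lex  "some"
[1,2] PP\N  lex  "dog"
[2,3] PP\(PP\N)  lex  "quickly"
[1,3] PP  <  k=2
[0,3] S/(S\N)  >  k=1
[3,4] ((S\N)/S)/N  lex  "saw"
[4,5] N  lex  "clearly"
[3,5] (S\N)/S  >  k=4
[5,6] S  lex  "which"
[3,6] S\N  >  k=5
[0,6] S  >  k=3

[0,6] S   >
  [0,3] S/(S\N)   >
    [0,1] "some" : (S/(S\N))/PP
    [1,3] PP   <
      [1,2] "dog" : PP\N
      [2,3] "quickly" : PP\(PP\N)
  [3,6] S\N   >
    [3,5] (S\N)/S   >
      [3,4] "saw" : ((S\N)/S)/N
      [4,5] "clearly" : N
    [5,6] "which" : S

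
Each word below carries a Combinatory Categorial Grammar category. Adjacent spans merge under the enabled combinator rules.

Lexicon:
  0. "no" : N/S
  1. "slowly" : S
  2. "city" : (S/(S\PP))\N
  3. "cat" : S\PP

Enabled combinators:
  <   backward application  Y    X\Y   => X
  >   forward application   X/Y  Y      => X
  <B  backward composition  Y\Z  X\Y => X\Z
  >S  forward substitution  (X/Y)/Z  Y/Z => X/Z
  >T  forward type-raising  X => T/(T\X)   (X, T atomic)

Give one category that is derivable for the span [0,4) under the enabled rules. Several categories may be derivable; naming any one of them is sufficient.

S

[0,4] S   >
  [0,3] S/(S\PP)   <
    [0,2] N   >
      [0,1] "no" : N/S
      [1,2] "slowly" : S
    [2,3] "city" : (S/(S\PP))\N
  [3,4] "cat" : S\PP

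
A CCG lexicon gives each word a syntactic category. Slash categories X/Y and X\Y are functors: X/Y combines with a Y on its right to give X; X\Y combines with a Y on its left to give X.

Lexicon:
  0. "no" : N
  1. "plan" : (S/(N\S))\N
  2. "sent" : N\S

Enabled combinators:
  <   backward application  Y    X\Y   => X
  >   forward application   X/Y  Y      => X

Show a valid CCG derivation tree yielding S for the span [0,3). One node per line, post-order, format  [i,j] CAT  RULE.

[0,1] N  lex  "no"
[1,2] (S/(N\S))\N  lex  "plan"
[0,2] S/(N\S)  <  k=1
[2,3] N\S  lex  "sent"
[0,3] S  >  k=2

[0,3] S   >
  [0,2] S/(N\S)   <
    [0,1] "no" : N
    [1,2] "plan" : (S/(N\S))\N
  [2,3] "sent" : N\S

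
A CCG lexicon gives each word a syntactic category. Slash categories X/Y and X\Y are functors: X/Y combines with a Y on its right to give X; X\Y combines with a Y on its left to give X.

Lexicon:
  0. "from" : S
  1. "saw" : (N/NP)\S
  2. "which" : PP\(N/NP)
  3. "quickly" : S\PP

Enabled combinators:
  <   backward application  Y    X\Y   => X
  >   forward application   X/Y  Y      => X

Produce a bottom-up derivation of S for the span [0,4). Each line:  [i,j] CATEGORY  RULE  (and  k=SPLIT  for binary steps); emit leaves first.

[0,1] S  lex  "from"
[1,2] (N/NP)\S  lex  "saw"
[0,2] N/NP  <  k=1
[2,3] PP\(N/NP)  lex  "which"
[0,3] PP  <  k=2
[3,4] S\PP  lex  "quickly"
[0,4] S  <  k=3

[0,4] S   <
  [0,3] PP   <
    [0,2] N/NP   <
      [0,1] "from" : S
      [1,2] "saw" : (N/NP)\S
    [2,3] "which" : PP\(N/NP)
  [3,4] "quickly" : S\PP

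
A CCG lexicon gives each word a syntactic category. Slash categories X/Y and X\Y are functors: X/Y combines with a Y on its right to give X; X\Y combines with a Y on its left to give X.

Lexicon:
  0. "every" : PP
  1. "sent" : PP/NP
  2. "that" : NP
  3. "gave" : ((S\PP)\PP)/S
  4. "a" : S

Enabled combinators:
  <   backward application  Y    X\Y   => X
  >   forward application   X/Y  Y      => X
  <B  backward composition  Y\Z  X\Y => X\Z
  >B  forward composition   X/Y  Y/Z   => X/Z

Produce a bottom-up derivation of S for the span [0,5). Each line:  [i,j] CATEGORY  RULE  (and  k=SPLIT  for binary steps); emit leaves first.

[0,5] S   <
  [0,1] "every" : PP
  [1,5] S\PP   <
    [1,3] PP   >
      [1,2] "sent" : PP/NP
      [2,3] "that" : NP
    [3,5] (S\PP)\PP   >
      [3,4] "gave" : ((S\PP)\PP)/S
      [4,5] "a" : S

[0,1] PP  lex  "every"
[1,2] PP/NP  lex  "sent"
[2,3] NP  lex  "that"
[1,3] PP  >  k=2
[3,4] ((S\PP)\PP)/S  lex  "gave"
[4,5] S  lex  "a"
[3,5] (S\PP)\PP  >  k=4
[1,5] S\PP  <  k=3
[0,5] S  <  k=1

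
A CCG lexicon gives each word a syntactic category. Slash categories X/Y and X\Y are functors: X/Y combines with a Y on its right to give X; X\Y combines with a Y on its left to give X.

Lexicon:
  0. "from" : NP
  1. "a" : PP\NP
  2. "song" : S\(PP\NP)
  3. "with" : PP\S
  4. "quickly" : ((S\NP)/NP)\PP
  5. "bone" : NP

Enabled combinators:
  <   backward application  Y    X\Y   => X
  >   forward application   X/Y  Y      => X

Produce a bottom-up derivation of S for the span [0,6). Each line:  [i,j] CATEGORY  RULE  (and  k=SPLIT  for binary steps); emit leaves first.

[0,1] NP  lex  "from"
[1,2] PP\NP  lex  "a"
[2,3] S\(PP\NP)  lex  "song"
[1,3] S  <  k=2
[3,4] PP\S  lex  "with"
[1,4] PP  <  k=3
[4,5] ((S\NP)/NP)\PP  lex  "quickly"
[1,5] (S\NP)/NP  <  k=4
[5,6] NP  lex  "bone"
[1,6] S\NP  >  k=5
[0,6] S  <  k=1

[0,6] S   <
  [0,1] "from" : NP
  [1,6] S\NP   >
    [1,5] (S\NP)/NP   <
      [1,4] PP   <
        [1,3] S   <
          [1,2] "a" : PP\NP
          [2,3] "song" : S\(PP\NP)
        [3,4] "with" : PP\S
      [4,5] "quickly" : ((S\NP)/NP)\PP
    [5,6] "bone" : NP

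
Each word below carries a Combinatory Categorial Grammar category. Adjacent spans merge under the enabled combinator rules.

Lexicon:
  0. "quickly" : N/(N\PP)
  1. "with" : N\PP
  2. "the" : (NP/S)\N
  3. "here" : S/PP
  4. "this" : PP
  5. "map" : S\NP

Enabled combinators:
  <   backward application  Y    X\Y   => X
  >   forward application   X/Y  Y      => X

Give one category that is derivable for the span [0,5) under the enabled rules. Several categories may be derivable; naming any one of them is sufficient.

[0,6] S   <
  [0,5] NP   >
    [0,3] NP/S   <
      [0,2] N   >
        [0,1] "quickly" : N/(N\PP)
        [1,2] "with" : N\PP
      [2,3] "the" : (NP/S)\N
    [3,5] S   >
      [3,4] "here" : S/PP
      [4,5] "this" : PP
  [5,6] "map" : S\NP

NP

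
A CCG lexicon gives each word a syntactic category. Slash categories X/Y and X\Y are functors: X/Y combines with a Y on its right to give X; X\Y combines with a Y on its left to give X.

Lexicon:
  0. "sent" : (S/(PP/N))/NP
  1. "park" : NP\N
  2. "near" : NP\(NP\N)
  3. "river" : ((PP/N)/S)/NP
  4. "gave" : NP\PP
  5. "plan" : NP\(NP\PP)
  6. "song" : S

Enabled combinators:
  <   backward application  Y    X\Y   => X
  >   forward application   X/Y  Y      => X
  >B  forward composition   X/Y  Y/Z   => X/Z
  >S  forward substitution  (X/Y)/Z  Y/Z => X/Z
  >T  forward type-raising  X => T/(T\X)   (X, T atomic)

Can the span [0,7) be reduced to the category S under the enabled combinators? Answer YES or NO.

[0,7] S   >
  [0,3] S/(PP/N)   >
    [0,1] "sent" : (S/(PP/N))/NP
    [1,3] NP   <
      [1,2] "park" : NP\N
      [2,3] "near" : NP\(NP\N)
  [3,7] PP/N   >
    [3,6] (PP/N)/S   >
      [3,4] "river" : ((PP/N)/S)/NP
      [4,6] NP   <
        [4,5] "gave" : NP\PP
        [5,6] "plan" : NP\(NP\PP)
    [6,7] "song" : S

YES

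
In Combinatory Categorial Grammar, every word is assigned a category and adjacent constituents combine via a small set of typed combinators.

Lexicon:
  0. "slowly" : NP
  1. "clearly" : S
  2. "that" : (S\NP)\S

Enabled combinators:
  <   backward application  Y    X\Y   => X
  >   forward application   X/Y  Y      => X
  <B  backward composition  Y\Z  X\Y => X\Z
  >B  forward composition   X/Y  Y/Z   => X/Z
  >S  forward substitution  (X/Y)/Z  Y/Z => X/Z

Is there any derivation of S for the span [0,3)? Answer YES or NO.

[0,3] S   <
  [0,1] "slowly" : NP
  [1,3] S\NP   <
    [1,2] "clearly" : S
    [2,3] "that" : (S\NP)\S

YES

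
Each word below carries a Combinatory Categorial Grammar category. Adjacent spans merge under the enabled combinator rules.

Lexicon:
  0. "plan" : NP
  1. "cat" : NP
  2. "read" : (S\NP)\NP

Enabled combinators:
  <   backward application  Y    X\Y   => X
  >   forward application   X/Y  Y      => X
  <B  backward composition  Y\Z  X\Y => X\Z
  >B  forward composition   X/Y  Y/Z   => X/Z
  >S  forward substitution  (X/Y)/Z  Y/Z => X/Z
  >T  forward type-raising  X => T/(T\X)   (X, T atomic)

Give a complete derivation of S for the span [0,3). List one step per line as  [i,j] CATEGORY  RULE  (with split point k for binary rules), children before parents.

[0,1] NP  lex  "plan"
[0,1] S/(S\NP)  >T
[1,2] NP  lex  "cat"
[2,3] (S\NP)\NP  lex  "read"
[1,3] S\NP  <  k=2
[0,3] S  >  k=1

[0,3] S   >
  [0,1] S/(S\NP)   >T
    [0,1] "plan" : NP
  [1,3] S\NP   <
    [1,2] "cat" : NP
    [2,3] "read" : (S\NP)\NP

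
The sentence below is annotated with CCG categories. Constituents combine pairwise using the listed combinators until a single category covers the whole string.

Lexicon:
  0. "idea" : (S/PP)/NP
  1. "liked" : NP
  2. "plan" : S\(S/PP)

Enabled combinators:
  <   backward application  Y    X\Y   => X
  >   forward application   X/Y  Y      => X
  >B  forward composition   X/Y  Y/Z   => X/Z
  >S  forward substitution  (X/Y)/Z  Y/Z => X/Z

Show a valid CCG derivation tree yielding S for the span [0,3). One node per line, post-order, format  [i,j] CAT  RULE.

[0,1] (S/PP)/NP  lex  "idea"
[1,2] NP  lex  "liked"
[0,2] S/PP  >  k=1
[2,3] S\(S/PP)  lex  "plan"
[0,3] S  <  k=2

[0,3] S   <
  [0,2] S/PP   >
    [0,1] "idea" : (S/PP)/NP
    [1,2] "liked" : NP
  [2,3] "plan" : S\(S/PP)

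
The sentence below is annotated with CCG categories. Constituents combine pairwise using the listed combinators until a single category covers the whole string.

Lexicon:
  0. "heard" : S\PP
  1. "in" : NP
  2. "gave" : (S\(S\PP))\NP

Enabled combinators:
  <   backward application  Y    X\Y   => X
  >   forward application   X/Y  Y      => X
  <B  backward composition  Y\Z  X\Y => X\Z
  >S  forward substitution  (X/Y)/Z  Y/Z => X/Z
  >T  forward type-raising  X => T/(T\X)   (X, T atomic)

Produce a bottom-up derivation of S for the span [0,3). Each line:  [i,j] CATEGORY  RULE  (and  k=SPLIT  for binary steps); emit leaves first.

[0,1] S\PP  lex  "heard"
[1,2] NP  lex  "in"
[2,3] (S\(S\PP))\NP  lex  "gave"
[1,3] S\(S\PP)  <  k=2
[0,3] S  <  k=1

[0,3] S   <
  [0,1] "heard" : S\PP
  [1,3] S\(S\PP)   <
    [1,2] "in" : NP
    [2,3] "gave" : (S\(S\PP))\NP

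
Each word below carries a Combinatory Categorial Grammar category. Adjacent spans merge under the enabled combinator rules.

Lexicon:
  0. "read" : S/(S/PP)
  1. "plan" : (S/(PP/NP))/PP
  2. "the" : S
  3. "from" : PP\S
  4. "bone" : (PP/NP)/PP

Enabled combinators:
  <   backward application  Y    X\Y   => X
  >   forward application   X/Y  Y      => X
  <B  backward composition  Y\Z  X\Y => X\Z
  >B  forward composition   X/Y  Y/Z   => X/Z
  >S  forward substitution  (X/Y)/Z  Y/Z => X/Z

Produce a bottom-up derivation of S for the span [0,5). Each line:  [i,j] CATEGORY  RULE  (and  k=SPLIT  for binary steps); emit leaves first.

[0,5] S   >
  [0,1] "read" : S/(S/PP)
  [1,5] S/PP   >B
    [1,4] S/(PP/NP)   >
      [1,2] "plan" : (S/(PP/NP))/PP
      [2,4] PP   <
        [2,3] "the" : S
        [3,4] "from" : PP\S
    [4,5] "bone" : (PP/NP)/PP

[0,1] S/(S/PP)  lex  "read"
[1,2] (S/(PP/NP))/PP  lex  "plan"
[2,3] S  lex  "the"
[3,4] PP\S  lex  "from"
[2,4] PP  <  k=3
[1,4] S/(PP/NP)  >  k=2
[4,5] (PP/NP)/PP  lex  "bone"
[1,5] S/PP  >B  k=4
[0,5] S  >  k=1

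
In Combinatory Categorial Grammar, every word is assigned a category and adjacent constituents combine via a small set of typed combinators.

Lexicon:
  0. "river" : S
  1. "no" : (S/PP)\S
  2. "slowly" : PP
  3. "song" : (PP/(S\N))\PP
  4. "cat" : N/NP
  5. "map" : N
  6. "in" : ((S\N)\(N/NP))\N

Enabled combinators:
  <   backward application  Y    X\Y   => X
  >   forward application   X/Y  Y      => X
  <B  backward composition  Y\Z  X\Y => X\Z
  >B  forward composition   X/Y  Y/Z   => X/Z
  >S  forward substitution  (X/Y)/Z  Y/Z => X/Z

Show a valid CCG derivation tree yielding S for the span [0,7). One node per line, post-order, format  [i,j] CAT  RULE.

[0,7] S   >
  [0,2] S/PP   <
    [0,1] "river" : S
    [1,2] "no" : (S/PP)\S
  [2,7] PP   >
    [2,4] PP/(S\N)   <
      [2,3] "slowly" : PP
      [3,4] "song" : (PP/(S\N))\PP
    [4,7] S\N   <
      [4,5] "cat" : N/NP
      [5,7] (S\N)\(N/NP)   <
        [5,6] "map" : N
        [6,7] "in" : ((S\N)\(N/NP))\N

[0,1] S  lex  "river"
[1,2] (S/PP)\S  lex  "no"
[0,2] S/PP  <  k=1
[2,3] PP  lex  "slowly"
[3,4] (PP/(S\N))\PP  lex  "song"
[2,4] PP/(S\N)  <  k=3
[4,5] N/NP  lex  "cat"
[5,6] N  lex  "map"
[6,7] ((S\N)\(N/NP))\N  lex  "in"
[5,7] (S\N)\(N/NP)  <  k=6
[4,7] S\N  <  k=5
[2,7] PP  >  k=4
[0,7] S  >  k=2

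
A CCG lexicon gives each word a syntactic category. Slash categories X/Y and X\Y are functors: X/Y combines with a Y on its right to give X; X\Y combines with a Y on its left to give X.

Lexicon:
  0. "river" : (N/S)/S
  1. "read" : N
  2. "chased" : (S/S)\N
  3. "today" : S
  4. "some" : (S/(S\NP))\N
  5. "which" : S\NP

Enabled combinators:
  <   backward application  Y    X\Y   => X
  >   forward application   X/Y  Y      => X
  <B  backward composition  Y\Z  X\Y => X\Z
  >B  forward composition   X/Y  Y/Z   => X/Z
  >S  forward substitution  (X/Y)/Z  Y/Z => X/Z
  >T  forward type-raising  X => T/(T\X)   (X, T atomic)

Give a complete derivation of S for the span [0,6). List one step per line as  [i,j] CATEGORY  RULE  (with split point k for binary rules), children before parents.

[0,6] S   >
  [0,5] S/(S\NP)   <
    [0,4] N   >
      [0,3] N/S   >S
        [0,1] "river" : (N/S)/S
        [1,3] S/S   <
          [1,2] "read" : N
          [2,3] "chased" : (S/S)\N
      [3,4] "today" : S
    [4,5] "some" : (S/(S\NP))\N
  [5,6] "which" : S\NP

[0,1] (N/S)/S  lex  "river"
[1,2] N  lex  "read"
[2,3] (S/S)\N  lex  "chased"
[1,3] S/S  <  k=2
[0,3] N/S  >S  k=1
[3,4] S  lex  "today"
[0,4] N  >  k=3
[4,5] (S/(S\NP))\N  lex  "some"
[0,5] S/(S\NP)  <  k=4
[5,6] S\NP  lex  "which"
[0,6] S  >  k=5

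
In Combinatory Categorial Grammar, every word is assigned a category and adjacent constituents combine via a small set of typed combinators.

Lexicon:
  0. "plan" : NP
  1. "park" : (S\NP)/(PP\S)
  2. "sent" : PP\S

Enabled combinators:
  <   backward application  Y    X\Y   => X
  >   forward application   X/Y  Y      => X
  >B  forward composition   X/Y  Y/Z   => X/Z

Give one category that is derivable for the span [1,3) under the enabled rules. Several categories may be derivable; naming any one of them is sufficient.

[0,3] S   <
  [0,1] "plan" : NP
  [1,3] S\NP   >
    [1,2] "park" : (S\NP)/(PP\S)
    [2,3] "sent" : PP\S

S\NP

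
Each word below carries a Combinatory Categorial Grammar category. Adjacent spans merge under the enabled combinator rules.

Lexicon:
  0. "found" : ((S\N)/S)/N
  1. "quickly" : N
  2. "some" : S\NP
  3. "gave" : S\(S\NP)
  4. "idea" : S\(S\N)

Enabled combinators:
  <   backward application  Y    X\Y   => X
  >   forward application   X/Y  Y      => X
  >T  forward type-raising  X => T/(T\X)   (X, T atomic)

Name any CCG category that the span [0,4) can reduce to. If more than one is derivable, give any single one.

S\N

[0,5] S   <
  [0,4] S\N   >
    [0,2] (S\N)/S   >
      [0,1] "found" : ((S\N)/S)/N
      [1,2] "quickly" : N
    [2,4] S   <
      [2,3] "some" : S\NP
      [3,4] "gave" : S\(S\NP)
  [4,5] "idea" : S\(S\N)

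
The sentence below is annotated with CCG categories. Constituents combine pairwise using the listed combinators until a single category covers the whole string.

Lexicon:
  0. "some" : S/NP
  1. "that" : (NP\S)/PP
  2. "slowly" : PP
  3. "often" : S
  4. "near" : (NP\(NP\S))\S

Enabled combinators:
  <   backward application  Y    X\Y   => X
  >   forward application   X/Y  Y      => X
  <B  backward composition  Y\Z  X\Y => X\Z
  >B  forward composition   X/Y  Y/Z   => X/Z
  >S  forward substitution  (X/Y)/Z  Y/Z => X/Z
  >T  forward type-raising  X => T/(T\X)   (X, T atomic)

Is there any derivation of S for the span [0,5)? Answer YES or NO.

[0,5] S   >
  [0,1] "some" : S/NP
  [1,5] NP   <
    [1,3] NP\S   >
      [1,2] "that" : (NP\S)/PP
      [2,3] "slowly" : PP
    [3,5] NP\(NP\S)   <
      [3,4] "often" : S
      [4,5] "near" : (NP\(NP\S))\S

YES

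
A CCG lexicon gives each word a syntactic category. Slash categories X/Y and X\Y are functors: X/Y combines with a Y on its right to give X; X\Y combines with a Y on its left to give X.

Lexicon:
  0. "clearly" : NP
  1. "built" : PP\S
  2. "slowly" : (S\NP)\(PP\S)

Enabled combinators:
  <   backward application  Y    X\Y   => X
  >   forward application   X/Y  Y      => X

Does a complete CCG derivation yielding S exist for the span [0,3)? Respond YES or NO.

YES

[0,3] S   <
  [0,1] "clearly" : NP
  [1,3] S\NP   <
    [1,2] "built" : PP\S
    [2,3] "slowly" : (S\NP)\(PP\S)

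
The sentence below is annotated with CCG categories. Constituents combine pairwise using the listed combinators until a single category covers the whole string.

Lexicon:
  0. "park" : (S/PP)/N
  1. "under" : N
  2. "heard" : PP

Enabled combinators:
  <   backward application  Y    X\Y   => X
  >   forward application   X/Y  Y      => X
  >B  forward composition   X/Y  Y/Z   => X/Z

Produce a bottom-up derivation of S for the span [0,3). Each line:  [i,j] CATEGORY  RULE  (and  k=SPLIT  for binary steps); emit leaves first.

[0,1] (S/PP)/N  lex  "park"
[1,2] N  lex  "under"
[0,2] S/PP  >  k=1
[2,3] PP  lex  "heard"
[0,3] S  >  k=2

[0,3] S   >
  [0,2] S/PP   >
    [0,1] "park" : (S/PP)/N
    [1,2] "under" : N
  [2,3] "heard" : PP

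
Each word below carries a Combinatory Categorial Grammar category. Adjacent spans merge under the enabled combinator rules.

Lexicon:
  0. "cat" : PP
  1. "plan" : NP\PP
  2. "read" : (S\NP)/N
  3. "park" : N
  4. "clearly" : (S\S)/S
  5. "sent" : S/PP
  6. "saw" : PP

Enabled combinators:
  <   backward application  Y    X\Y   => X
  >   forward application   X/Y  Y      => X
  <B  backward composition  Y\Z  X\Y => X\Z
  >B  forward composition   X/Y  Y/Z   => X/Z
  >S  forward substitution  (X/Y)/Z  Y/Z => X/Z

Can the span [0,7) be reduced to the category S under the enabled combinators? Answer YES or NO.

YES

[0,7] S   <
  [0,2] NP   <
    [0,1] "cat" : PP
    [1,2] "plan" : NP\PP
  [2,7] S\NP   <B
    [2,4] S\NP   >
      [2,3] "read" : (S\NP)/N
      [3,4] "park" : N
    [4,7] S\S   >
      [4,5] "clearly" : (S\S)/S
      [5,7] S   >
        [5,6] "sent" : S/PP
        [6,7] "saw" : PP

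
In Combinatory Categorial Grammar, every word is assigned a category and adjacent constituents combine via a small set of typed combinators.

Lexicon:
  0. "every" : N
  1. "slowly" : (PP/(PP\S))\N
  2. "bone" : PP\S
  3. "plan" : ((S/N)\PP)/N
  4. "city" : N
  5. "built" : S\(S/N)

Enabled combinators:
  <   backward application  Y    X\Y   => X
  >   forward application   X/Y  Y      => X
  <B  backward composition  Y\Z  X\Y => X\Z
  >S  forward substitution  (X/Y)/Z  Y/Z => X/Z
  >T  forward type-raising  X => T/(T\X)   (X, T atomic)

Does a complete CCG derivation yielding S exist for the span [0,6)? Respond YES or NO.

[0,6] S   <
  [0,5] S/N   <
    [0,3] PP   >
      [0,2] PP/(PP\S)   <
        [0,1] "every" : N
        [1,2] "slowly" : (PP/(PP\S))\N
      [2,3] "bone" : PP\S
    [3,5] (S/N)\PP   >
      [3,4] "plan" : ((S/N)\PP)/N
      [4,5] "city" : N
  [5,6] "built" : S\(S/N)

YES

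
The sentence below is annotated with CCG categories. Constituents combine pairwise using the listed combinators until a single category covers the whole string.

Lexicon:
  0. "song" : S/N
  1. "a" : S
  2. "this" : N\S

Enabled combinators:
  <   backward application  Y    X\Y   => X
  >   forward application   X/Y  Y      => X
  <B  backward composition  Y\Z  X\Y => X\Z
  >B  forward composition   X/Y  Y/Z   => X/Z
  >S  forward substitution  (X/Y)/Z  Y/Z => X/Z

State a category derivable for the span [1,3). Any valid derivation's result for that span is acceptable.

[0,3] S   >
  [0,1] "song" : S/N
  [1,3] N   <
    [1,2] "a" : S
    [2,3] "this" : N\S

N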